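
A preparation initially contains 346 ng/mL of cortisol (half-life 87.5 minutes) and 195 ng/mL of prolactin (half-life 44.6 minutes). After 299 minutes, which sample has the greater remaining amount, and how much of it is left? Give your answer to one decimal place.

cortisol: 346 × (1/2)^3.4171 ≈ 32.39 ng/mL.
prolactin: 195 × (1/2)^6.704 ≈ 1.8703 ng/mL.
Cortisol has more remaining, at ≈ 32.39 ng/mL.

cortisol, 32.4 ng/mL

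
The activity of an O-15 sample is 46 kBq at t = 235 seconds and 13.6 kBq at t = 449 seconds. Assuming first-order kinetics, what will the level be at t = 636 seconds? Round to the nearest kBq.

5 kBq

Over Δt = 449 − 235 = 214 seconds, the level fell by a factor of 46/13.6 ≈ 3.3824.
n = log₂(3.3824) ≈ 1.758 half-lives, so t½ = 214/1.758 ≈ 121.73 seconds.
From t = 449 to t = 636: 13.6 × (1/2)^((636−449)/121.73) ≈ 4.6891 kBq.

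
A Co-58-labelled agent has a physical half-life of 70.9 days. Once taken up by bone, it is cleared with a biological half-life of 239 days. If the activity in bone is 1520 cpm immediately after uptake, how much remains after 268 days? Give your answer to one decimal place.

1/t_eff = 1/t_phys + 1/t_biol = 1/70.9 + 1/239 = 0.018288 per day.
t_eff = 70.9 × 239 / (70.9 + 239) ≈ 54.679 days.
Remaining = 1520 × (1/2)^(268/54.679) = 1520 × (1/2)^4.9013 ≈ 50.863 cpm.

50.9 cpm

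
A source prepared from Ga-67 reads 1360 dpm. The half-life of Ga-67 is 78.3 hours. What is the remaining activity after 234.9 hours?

Elapsed time is 3 half-lives (234.9/78.3).
Each half-life halves the amount: 1360 × (1/2)^3 = 1360/8 = 170 dpm.

170 dpm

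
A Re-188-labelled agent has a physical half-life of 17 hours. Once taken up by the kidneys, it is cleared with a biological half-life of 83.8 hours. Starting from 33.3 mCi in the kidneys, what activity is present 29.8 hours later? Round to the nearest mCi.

8 mCi

1/t_eff = 1/t_phys + 1/t_biol = 1/17 + 1/83.8 = 0.070757 per hour.
t_eff = 17 × 83.8 / (17 + 83.8) ≈ 14.133 hours.
Remaining = 33.3 × (1/2)^(29.8/14.133) = 33.3 × (1/2)^2.1085 ≈ 7.7216 mCi.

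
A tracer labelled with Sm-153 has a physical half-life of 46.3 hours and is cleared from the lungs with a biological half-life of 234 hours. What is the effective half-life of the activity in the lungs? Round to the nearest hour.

39 hours

1/t_eff = 1/t_phys + 1/t_biol = 1/46.3 + 1/234 = 0.025872 per hour.
t_eff = 46.3 × 234 / (46.3 + 234) ≈ 38.652 hours.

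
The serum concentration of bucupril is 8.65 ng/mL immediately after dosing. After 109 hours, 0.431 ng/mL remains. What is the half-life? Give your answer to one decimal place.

A/A₀ = 0.431/8.65 ≈ 0.049827.
n = log₂(20.07) ≈ 4.3269 half-lives elapsed in 109 hours.
t½ = 109/4.3269 ≈ 25.191 hours.

25.2 hours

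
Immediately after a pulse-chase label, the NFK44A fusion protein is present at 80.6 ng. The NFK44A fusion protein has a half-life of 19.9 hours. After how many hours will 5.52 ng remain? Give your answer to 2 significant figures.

77 hours

Fraction remaining = 5.52/80.6 ≈ 0.068486.
n = log₂(80.6/5.52) = ln(14.601)/ln 2 ≈ 3.868 half-lives.
t = n × t½ = 3.868 × 19.9 ≈ 76.974 hours.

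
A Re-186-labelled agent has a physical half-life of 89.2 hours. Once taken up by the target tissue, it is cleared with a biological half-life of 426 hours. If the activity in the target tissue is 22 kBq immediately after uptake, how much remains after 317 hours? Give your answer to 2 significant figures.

1/t_eff = 1/t_phys + 1/t_biol = 1/89.2 + 1/426 = 0.013558 per hour.
t_eff = 89.2 × 426 / (89.2 + 426) ≈ 73.756 hours.
Remaining = 22 × (1/2)^(317/73.756) = 22 × (1/2)^4.2979 ≈ 1.1184 kBq.

1.1 kBq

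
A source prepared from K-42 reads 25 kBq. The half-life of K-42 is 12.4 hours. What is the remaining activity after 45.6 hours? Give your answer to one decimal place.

Number of half-lives: n = 45.6/12.4 ≈ 3.6774.
Remaining = 25 × (1/2)^3.6774 = 25 × 0.07816 ≈ 1.954 kBq.

2.0 kBq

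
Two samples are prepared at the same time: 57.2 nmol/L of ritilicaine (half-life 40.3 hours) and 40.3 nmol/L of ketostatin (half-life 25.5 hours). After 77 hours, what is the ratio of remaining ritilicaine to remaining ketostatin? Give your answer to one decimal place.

ritilicaine: 57.2 × (1/2)^(77/40.3) = 57.2 × (1/2)^1.9107 ≈ 15.213 nmol/L.
ketostatin: 40.3 × (1/2)^(77/25.5) = 40.3 × (1/2)^3.0196 ≈ 4.9695 nmol/L.
Ratio ≈ 15.213 / 4.9695 ≈ 3.0614.

3.1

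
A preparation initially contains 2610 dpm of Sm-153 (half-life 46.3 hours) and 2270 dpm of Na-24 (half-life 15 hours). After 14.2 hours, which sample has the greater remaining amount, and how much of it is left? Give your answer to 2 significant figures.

Sm-153: 2610 × (1/2)^0.3067 ≈ 2110.2 dpm.
Na-24: 2270 × (1/2)^0.94667 ≈ 1177.7 dpm.
Sm-153 has more remaining, at ≈ 2110.2 dpm.

Sm-153, 2100 dpm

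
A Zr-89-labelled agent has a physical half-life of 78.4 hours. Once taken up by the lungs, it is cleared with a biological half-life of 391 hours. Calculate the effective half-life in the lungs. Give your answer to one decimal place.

65.3 hours

1/t_eff = 1/t_phys + 1/t_biol = 1/78.4 + 1/391 = 0.015313 per hour.
t_eff = 78.4 × 391 / (78.4 + 391) ≈ 65.305 hours.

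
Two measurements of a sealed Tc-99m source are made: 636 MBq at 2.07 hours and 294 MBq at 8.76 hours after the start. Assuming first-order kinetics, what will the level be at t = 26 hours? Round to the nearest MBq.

40 MBq

Over Δt = 8.76 − 2.07 = 6.69 hours, the level fell by a factor of 636/294 ≈ 2.1633.
n = log₂(2.1633) ≈ 1.1132 half-lives, so t½ = 6.69/1.1132 ≈ 6.0096 hours.
From t = 8.76 to t = 26: 294 × (1/2)^((26−8.76)/6.0096) ≈ 40.251 MBq.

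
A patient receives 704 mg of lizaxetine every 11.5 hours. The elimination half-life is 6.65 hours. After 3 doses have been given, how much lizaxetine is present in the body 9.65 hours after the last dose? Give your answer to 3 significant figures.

359 mg

The 3 doses were given 32.65, 21.15, 9.65 hours ago.
Total = 704·(1/2)^(32.65/6.65) + 704·(1/2)^(21.15/6.65) + 704·(1/2)^(9.65/6.65)
      = 23.42 + 77.654 + 257.48 ≈ 358.55 mg.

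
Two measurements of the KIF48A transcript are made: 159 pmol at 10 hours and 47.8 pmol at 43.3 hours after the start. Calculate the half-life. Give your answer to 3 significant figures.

19.2 hours

Over Δt = 43.3 − 10 = 33.3 hours, the level fell by a factor of 159/47.8 ≈ 3.3264.
n = log₂(3.3264) ≈ 1.7339 half-lives, so t½ = 33.3/1.7339 ≈ 19.205 hours.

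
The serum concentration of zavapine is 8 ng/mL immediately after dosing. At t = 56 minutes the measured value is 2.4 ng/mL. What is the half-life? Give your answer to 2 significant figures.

A/A₀ = 2.4/8 ≈ 0.3.
n = log₂(3.3333) ≈ 1.737 half-lives elapsed in 56 minutes.
t½ = 56/1.737 ≈ 32.24 minutes.

32 minutes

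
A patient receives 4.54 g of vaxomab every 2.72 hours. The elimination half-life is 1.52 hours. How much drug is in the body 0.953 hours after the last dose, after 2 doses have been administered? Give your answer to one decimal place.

3.8 g

The 2 doses were given 3.673, 0.953 hours ago.
Total = 4.54·(1/2)^(3.673/1.52) + 4.54·(1/2)^(0.953/1.52)
      = 0.85042 + 2.9398 ≈ 3.7902 g.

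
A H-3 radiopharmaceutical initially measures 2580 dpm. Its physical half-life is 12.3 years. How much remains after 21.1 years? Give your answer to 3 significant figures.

Number of half-lives: n = 21.1/12.3 ≈ 1.7154.
Remaining = 2580 × (1/2)^1.7154 = 2580 × 0.30451 ≈ 785.63 dpm.

786 dpm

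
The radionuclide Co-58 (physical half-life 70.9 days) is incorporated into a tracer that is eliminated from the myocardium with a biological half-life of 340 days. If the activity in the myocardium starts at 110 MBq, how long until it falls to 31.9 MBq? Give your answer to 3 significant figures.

1/t_eff = 1/t_phys + 1/t_biol = 1/70.9 + 1/340 = 0.017046 per day.
t_eff = 70.9 × 340 / (70.9 + 340) ≈ 58.666 days.
n = log₂(110/31.9) ≈ 1.7859; t = 1.7859 × 58.666 ≈ 104.77 days.

105 days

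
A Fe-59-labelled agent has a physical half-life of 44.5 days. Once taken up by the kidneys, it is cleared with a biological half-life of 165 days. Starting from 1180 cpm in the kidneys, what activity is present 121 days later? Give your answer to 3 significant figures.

108 cpm

1/t_eff = 1/t_phys + 1/t_biol = 1/44.5 + 1/165 = 0.028533 per day.
t_eff = 44.5 × 165 / (44.5 + 165) ≈ 35.048 days.
Remaining = 1180 × (1/2)^(121/35.048) = 1180 × (1/2)^3.4524 ≈ 107.79 cpm.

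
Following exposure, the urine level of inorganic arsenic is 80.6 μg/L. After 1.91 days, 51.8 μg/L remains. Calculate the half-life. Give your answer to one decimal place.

3.0 days

A/A₀ = 51.8/80.6 ≈ 0.64268.
n = log₂(1.556) ≈ 0.63783 half-lives elapsed in 1.91 days.
t½ = 1.91/0.63783 ≈ 2.9945 days.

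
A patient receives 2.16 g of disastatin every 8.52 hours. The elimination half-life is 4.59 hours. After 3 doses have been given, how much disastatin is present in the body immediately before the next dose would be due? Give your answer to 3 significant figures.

0.807 g

The 3 doses were given 25.56, 17.04, 8.52 hours ago.
Total = 2.16·(1/2)^(25.56/4.59) + 2.16·(1/2)^(17.04/4.59) + 2.16·(1/2)^(8.52/4.59)
      = 0.045512 + 0.16478 + 0.59659 ≈ 0.80689 g.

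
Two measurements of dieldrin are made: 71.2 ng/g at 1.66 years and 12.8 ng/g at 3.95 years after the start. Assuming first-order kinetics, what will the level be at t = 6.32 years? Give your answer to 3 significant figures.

Over Δt = 3.95 − 1.66 = 2.29 years, the level fell by a factor of 71.2/12.8 ≈ 5.5625.
n = log₂(5.5625) ≈ 2.4757 half-lives, so t½ = 2.29/2.4757 ≈ 0.92498 years.
From t = 3.95 to t = 6.32: 12.8 × (1/2)^((6.32−3.95)/0.92498) ≈ 2.1672 ng/g.

2.17 ng/g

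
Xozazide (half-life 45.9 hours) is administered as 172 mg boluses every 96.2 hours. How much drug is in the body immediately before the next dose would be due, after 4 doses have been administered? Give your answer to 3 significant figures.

The 4 doses were given 384.8, 288.6, 192.4, 96.2 hours ago.
Total = 172·(1/2)^(384.8/45.9) + 172·(1/2)^(288.6/45.9) + 172·(1/2)^(192.4/45.9) + 172·(1/2)^(96.2/45.9)
      = 0.51506 + 2.2018 + 9.4123 + 40.236 ≈ 52.365 mg.

52.4 mg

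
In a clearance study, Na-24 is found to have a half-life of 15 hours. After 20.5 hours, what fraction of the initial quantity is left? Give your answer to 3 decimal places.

0.388

n = 20.5/15 ≈ 1.3667 half-lives.
Fraction remaining = (1/2)^1.3667 ≈ 0.38779.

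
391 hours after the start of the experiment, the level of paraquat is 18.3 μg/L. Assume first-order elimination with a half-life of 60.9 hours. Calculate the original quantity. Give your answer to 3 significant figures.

Number of half-lives elapsed: n = 391/60.9 ≈ 6.4204.
A₀ = A × 2^n = 18.3 × 2^6.4204 = 18.3 × 85.649 ≈ 1567.4 μg/L.

1570 μg/L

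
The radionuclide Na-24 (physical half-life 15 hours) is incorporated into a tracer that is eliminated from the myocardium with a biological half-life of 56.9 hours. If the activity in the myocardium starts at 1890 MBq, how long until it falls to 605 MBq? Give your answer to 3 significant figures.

19.5 hours

1/t_eff = 1/t_phys + 1/t_biol = 1/15 + 1/56.9 = 0.084241 per hour.
t_eff = 15 × 56.9 / (15 + 56.9) ≈ 11.871 hours.
n = log₂(1890/605) ≈ 1.6434; t = 1.6434 × 11.871 ≈ 19.508 hours.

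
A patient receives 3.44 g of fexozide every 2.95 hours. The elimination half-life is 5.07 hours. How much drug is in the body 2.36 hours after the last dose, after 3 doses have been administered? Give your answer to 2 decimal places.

5.27 g

The 3 doses were given 8.26, 5.31, 2.36 hours ago.
Total = 3.44·(1/2)^(8.26/5.07) + 3.44·(1/2)^(5.31/5.07) + 3.44·(1/2)^(2.36/5.07)
      = 1.112 + 1.6645 + 2.4913 ≈ 5.2679 g.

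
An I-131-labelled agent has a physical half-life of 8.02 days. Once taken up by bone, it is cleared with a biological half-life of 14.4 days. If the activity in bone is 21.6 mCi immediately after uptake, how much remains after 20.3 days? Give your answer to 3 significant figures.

1.41 mCi

1/t_eff = 1/t_phys + 1/t_biol = 1/8.02 + 1/14.4 = 0.19413 per day.
t_eff = 8.02 × 14.4 / (8.02 + 14.4) ≈ 5.1511 days.
Remaining = 21.6 × (1/2)^(20.3/5.1511) = 21.6 × (1/2)^3.9409 ≈ 1.4065 mCi.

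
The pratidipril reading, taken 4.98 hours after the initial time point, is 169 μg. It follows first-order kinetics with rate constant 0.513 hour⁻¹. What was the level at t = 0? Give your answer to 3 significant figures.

2170 μg

t½ = ln 2 / k = 0.69315 / 0.513 ≈ 1.3512 hours.
Number of half-lives elapsed: n = 4.98/1.3512 ≈ 3.6857.
A₀ = A × 2^n = 169 × 2^3.6857 = 169 × 12.868 ≈ 2174.7 μg.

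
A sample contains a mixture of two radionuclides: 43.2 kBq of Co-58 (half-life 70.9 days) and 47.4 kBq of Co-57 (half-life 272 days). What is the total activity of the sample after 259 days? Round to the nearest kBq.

28 kBq

Co-58: 43.2 × (1/2)^(259/70.9) = 43.2 × (1/2)^3.653 ≈ 3.4341 kBq.
Co-57: 47.4 × (1/2)^(259/272) = 47.4 × (1/2)^0.95221 ≈ 24.498 kBq.
Total = 3.4341 + 24.498 ≈ 27.932 kBq.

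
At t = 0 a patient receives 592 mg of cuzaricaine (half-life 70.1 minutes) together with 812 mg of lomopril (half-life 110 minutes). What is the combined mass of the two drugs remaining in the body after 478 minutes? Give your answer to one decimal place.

cuzaricaine: 592 × (1/2)^(478/70.1) = 592 × (1/2)^6.8188 ≈ 5.2438 mg.
lomopril: 812 × (1/2)^(478/110) = 812 × (1/2)^4.3455 ≈ 39.943 mg.
Total = 5.2438 + 39.943 ≈ 45.187 mg.

45.2 mg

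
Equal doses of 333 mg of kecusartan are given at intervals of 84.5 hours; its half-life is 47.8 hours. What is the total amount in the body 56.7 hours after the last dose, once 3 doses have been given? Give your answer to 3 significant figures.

The 3 doses were given 225.7, 141.2, 56.7 hours ago.
Total = 333·(1/2)^(225.7/47.8) + 333·(1/2)^(141.2/47.8) + 333·(1/2)^(56.7/47.8)
      = 12.62 + 42.974 + 146.34 ≈ 201.93 mg.

202 mg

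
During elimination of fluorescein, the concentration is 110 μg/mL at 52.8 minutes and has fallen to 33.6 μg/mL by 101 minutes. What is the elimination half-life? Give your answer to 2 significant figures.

28 minutes

Over Δt = 101 − 52.8 = 48.2 minutes, the level fell by a factor of 110/33.6 ≈ 3.2738.
n = log₂(3.2738) ≈ 1.711 half-lives, so t½ = 48.2/1.711 ≈ 28.171 minutes.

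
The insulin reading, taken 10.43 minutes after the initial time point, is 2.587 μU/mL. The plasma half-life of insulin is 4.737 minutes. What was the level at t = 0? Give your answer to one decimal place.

11.9 μU/mL

Number of half-lives elapsed: n = 10.43/4.737 ≈ 2.2018.
A₀ = A × 2^n = 2.587 × 2^2.2018 = 2.587 × 4.6006 ≈ 11.902 μU/mL.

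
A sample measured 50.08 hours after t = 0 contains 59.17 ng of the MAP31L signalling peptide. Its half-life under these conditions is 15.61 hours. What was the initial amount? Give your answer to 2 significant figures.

Number of half-lives elapsed: n = 50.08/15.61 ≈ 3.2082.
A₀ = A × 2^n = 59.17 × 2^3.2082 = 59.17 × 9.242 ≈ 546.85 ng.

550 ng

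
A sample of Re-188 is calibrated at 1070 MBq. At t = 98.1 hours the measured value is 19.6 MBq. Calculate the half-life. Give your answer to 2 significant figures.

17 hours

A/A₀ = 19.6/1070 ≈ 0.018318.
n = log₂(54.592) ≈ 5.7706 half-lives elapsed in 98.1 hours.
t½ = 98.1/5.7706 ≈ 17 hours.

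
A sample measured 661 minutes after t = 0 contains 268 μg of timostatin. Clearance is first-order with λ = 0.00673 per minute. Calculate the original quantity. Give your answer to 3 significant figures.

t½ = ln 2 / λ = 0.69315 / 0.00673 ≈ 102.99 minutes.
Number of half-lives elapsed: n = 661/102.99 ≈ 6.4179.
A₀ = A × 2^n = 268 × 2^6.4179 = 268 × 85.501 ≈ 22914 μg.

22900 μg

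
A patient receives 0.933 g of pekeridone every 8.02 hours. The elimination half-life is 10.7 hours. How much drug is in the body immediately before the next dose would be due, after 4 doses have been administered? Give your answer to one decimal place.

1.2 g

The 4 doses were given 32.08, 24.06, 16.04, 8.02 hours ago.
Total = 0.933·(1/2)^(32.08/10.7) + 0.933·(1/2)^(24.06/10.7) + 0.933·(1/2)^(16.04/10.7) + 0.933·(1/2)^(8.02/10.7)
      = 0.11678 + 0.19633 + 0.33008 + 0.55494 ≈ 1.1981 g.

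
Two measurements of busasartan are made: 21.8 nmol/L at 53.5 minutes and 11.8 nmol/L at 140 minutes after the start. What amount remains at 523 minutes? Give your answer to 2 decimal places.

0.78 nmol/L

Over Δt = 140 − 53.5 = 86.5 minutes, the level fell by a factor of 21.8/11.8 ≈ 1.8475.
n = log₂(1.8475) ≈ 0.88554 half-lives, so t½ = 86.5/0.88554 ≈ 97.68 minutes.
From t = 140 to t = 523: 11.8 × (1/2)^((523−140)/97.68) ≈ 0.77904 nmol/L.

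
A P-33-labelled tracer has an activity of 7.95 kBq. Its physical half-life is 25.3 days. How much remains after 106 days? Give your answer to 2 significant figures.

Number of half-lives: n = 106/25.3 ≈ 4.1897.
Remaining = 7.95 × (1/2)^4.1897 = 7.95 × 0.054798 ≈ 0.43565 kBq.

0.44 kBq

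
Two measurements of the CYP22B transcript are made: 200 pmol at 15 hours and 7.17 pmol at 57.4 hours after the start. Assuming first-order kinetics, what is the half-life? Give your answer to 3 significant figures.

8.83 hours

Over Δt = 57.4 − 15 = 42.4 hours, the level fell by a factor of 200/7.17 ≈ 27.894.
n = log₂(27.894) ≈ 4.8019 half-lives, so t½ = 42.4/4.8019 ≈ 8.8299 hours.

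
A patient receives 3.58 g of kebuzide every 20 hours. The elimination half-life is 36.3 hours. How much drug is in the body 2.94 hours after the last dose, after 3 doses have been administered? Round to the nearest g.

7 g

The 3 doses were given 42.94, 22.94, 2.94 hours ago.
Total = 3.58·(1/2)^(42.94/36.3) + 3.58·(1/2)^(22.94/36.3) + 3.58·(1/2)^(2.94/36.3)
      = 1.5768 + 2.3102 + 3.3846 ≈ 7.2716 g.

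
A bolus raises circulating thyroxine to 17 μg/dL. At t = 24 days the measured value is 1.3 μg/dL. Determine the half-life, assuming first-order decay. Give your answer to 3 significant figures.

6.47 days

A/A₀ = 1.3/17 ≈ 0.076471.
n = log₂(13.077) ≈ 3.709 half-lives elapsed in 24 days.
t½ = 24/3.709 ≈ 6.4708 days.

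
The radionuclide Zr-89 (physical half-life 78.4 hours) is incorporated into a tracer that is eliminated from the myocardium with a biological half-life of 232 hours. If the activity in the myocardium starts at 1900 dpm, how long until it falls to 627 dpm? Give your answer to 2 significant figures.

94 hours

1/t_eff = 1/t_phys + 1/t_biol = 1/78.4 + 1/232 = 0.017065 per hour.
t_eff = 78.4 × 232 / (78.4 + 232) ≈ 58.598 hours.
n = log₂(1900/627) ≈ 1.5995; t = 1.5995 × 58.598 ≈ 93.725 hours.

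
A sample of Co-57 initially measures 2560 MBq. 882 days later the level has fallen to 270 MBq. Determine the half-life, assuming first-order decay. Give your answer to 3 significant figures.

A/A₀ = 270/2560 ≈ 0.10547.
n = log₂(9.4815) ≈ 3.2451 half-lives elapsed in 882 days.
t½ = 882/3.2451 ≈ 271.79 days.

272 days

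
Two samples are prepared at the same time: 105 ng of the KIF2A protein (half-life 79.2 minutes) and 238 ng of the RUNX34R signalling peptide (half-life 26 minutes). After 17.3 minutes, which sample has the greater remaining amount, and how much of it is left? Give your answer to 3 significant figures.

RUNX34R signalling peptide, 150 ng

KIF2A protein: 105 × (1/2)^0.21843 ≈ 90.247 ng.
RUNX34R signalling peptide: 238 × (1/2)^0.66538 ≈ 150.06 ng.
RUNX34R signalling peptide has more remaining, at ≈ 150.06 ng.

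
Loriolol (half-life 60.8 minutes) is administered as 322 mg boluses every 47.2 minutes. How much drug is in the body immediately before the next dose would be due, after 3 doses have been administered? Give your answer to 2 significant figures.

The 3 doses were given 141.6, 94.4, 47.2 minutes ago.
Total = 322·(1/2)^(141.6/60.8) + 322·(1/2)^(94.4/60.8) + 322·(1/2)^(47.2/60.8)
      = 64.087 + 109.77 + 188 ≈ 361.85 mg.

360 mg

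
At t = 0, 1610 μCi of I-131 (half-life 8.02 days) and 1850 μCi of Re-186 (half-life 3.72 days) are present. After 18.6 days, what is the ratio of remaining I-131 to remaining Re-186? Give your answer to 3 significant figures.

5.58

I-131: 1610 × (1/2)^(18.6/8.02) = 1610 × (1/2)^2.3192 ≈ 322.61 μCi.
Re-186: 1850 × (1/2)^(18.6/3.72) = 1850 × (1/2)^5 ≈ 57.812 μCi.
Ratio ≈ 322.61 / 57.812 ≈ 5.5803.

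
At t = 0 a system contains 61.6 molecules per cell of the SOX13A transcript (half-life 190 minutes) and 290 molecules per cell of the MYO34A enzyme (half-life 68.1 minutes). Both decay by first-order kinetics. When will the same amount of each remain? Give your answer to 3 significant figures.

237 minutes

Set 61.6·(1/2)^(t/190) = 290·(1/2)^(t/68.1).
Taking log₂: log₂(61.6/290) = t·(1/190 − 1/68.1).
log₂(0.21241) = -2.2351; 1/190 − 1/68.1 = -0.0094211.
t = -2.2351 / -0.0094211 ≈ 237.24 minutes.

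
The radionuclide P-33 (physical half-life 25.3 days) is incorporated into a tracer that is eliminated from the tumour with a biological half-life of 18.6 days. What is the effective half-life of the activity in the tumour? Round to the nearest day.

1/t_eff = 1/t_phys + 1/t_biol = 1/25.3 + 1/18.6 = 0.093289 per day.
t_eff = 25.3 × 18.6 / (25.3 + 18.6) ≈ 10.719 days.

11 days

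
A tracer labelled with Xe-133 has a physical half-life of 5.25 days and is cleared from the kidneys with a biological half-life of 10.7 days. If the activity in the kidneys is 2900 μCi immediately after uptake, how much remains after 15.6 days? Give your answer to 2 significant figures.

130 μCi

1/t_eff = 1/t_phys + 1/t_biol = 1/5.25 + 1/10.7 = 0.28393 per day.
t_eff = 5.25 × 10.7 / (5.25 + 10.7) ≈ 3.5219 days.
Remaining = 2900 × (1/2)^(15.6/3.5219) = 2900 × (1/2)^4.4294 ≈ 134.59 μCi.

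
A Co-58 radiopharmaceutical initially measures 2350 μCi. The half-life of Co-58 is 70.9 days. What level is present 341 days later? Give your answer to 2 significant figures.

Number of half-lives: n = 341/70.9 ≈ 4.8096.
Remaining = 2350 × (1/2)^4.8096 = 2350 × 0.035659 ≈ 83.799 μCi.

84 μCi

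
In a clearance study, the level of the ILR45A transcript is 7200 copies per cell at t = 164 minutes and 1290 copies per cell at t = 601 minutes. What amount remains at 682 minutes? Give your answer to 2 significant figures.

Over Δt = 601 − 164 = 437 minutes, the level fell by a factor of 7200/1290 ≈ 5.5814.
n = log₂(5.5814) ≈ 2.4806 half-lives, so t½ = 437/2.4806 ≈ 176.17 minutes.
From t = 601 to t = 682: 1290 × (1/2)^((682−601)/176.17) ≈ 937.95 copies per cell.

940 copies per cell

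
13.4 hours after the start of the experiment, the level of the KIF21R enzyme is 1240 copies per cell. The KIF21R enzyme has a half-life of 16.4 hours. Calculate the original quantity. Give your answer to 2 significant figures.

2200 copies per cell

Number of half-lives elapsed: n = 13.4/16.4 ≈ 0.81707.
A₀ = A × 2^n = 1240 × 2^0.81707 = 1240 × 1.7618 ≈ 2184.7 copies per cell.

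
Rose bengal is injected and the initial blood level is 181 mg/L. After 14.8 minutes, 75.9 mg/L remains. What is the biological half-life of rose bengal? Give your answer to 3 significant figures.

11.8 minutes

A/A₀ = 75.9/181 ≈ 0.41934.
n = log₂(2.3847) ≈ 1.2538 half-lives elapsed in 14.8 minutes.
t½ = 14.8/1.2538 ≈ 11.804 minutes.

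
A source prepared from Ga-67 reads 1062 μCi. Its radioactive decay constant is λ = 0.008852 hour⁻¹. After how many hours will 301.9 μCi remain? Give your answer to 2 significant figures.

140 hours

t½ = ln 2 / λ = 0.69315 / 0.008852 ≈ 78.304 hours.
Fraction remaining = 301.9/1062 ≈ 0.28427.
n = log₂(1062/301.9) = ln(3.5177)/ln 2 ≈ 1.8146 half-lives.
t = n × t½ = 1.8146 × 78.304 ≈ 142.09 hours.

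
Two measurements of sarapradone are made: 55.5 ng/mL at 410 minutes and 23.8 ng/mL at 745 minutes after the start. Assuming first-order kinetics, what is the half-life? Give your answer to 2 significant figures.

270 minutes

Over Δt = 745 − 410 = 335 minutes, the level fell by a factor of 55.5/23.8 ≈ 2.3319.
n = log₂(2.3319) ≈ 1.2215 half-lives, so t½ = 335/1.2215 ≈ 274.25 minutes.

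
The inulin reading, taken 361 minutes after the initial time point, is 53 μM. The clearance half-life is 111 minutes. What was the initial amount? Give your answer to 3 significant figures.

505 μM

Number of half-lives elapsed: n = 361/111 ≈ 3.2523.
A₀ = A × 2^n = 53 × 2^3.2523 = 53 × 9.5285 ≈ 505.01 μM.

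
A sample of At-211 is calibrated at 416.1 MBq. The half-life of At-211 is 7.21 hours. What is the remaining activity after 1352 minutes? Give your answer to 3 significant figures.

Convert the elapsed time: 1352 minutes = 22.5333 hours.
Number of half-lives: n = 22.5333/7.21 ≈ 3.1253.
Remaining = 416.1 × (1/2)^3.1253 = 416.1 × 0.1146 ≈ 47.686 MBq.

47.7 MBq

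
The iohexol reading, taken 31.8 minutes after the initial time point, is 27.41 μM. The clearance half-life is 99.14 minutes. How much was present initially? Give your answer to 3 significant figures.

34.2 μM

Number of half-lives elapsed: n = 31.8/99.14 ≈ 0.32076.
A₀ = A × 2^n = 27.41 × 2^0.32076 = 27.41 × 1.249 ≈ 34.235 μM.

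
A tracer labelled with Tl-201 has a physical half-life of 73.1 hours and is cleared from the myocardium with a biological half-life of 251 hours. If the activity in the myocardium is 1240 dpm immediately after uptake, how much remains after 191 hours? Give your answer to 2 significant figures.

1/t_eff = 1/t_phys + 1/t_biol = 1/73.1 + 1/251 = 0.017664 per hour.
t_eff = 73.1 × 251 / (73.1 + 251) ≈ 56.612 hours.
Remaining = 1240 × (1/2)^(191/56.612) = 1240 × (1/2)^3.3738 ≈ 119.62 dpm.

120 dpm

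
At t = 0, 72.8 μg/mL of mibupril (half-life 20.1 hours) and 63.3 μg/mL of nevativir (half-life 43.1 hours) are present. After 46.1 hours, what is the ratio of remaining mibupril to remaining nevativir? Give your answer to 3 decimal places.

0.492

mibupril: 72.8 × (1/2)^(46.1/20.1) = 72.8 × (1/2)^2.2935 ≈ 14.849 μg/mL.
nevativir: 63.3 × (1/2)^(46.1/43.1) = 63.3 × (1/2)^1.0696 ≈ 30.159 μg/mL.
Ratio ≈ 14.849 / 30.159 ≈ 0.49237.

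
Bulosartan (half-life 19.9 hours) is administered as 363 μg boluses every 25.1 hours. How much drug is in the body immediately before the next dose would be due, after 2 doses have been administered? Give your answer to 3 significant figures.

The 2 doses were given 50.2, 25.1 hours ago.
Total = 363·(1/2)^(50.2/19.9) + 363·(1/2)^(25.1/19.9)
      = 63.172 + 151.43 ≈ 214.6 μg.

215 μg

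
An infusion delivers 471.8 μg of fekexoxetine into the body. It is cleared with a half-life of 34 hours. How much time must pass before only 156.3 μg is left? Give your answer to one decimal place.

Fraction remaining = 156.3/471.8 ≈ 0.33128.
n = log₂(471.8/156.3) = ln(3.0186)/ln 2 ≈ 1.5939 half-lives.
t = n × t½ = 1.5939 × 34 ≈ 54.191 hours.

54.2 hours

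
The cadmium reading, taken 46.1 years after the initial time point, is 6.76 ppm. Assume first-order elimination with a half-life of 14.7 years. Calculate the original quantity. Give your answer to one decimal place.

Number of half-lives elapsed: n = 46.1/14.7 ≈ 3.1361.
A₀ = A × 2^n = 6.76 × 2^3.1361 = 6.76 × 8.7912 ≈ 59.428 ppm.

59.4 ppm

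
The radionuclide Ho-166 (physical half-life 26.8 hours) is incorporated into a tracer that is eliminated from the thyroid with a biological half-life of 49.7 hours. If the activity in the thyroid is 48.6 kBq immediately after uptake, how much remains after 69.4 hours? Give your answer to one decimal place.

3.1 kBq

1/t_eff = 1/t_phys + 1/t_biol = 1/26.8 + 1/49.7 = 0.057434 per hour.
t_eff = 26.8 × 49.7 / (26.8 + 49.7) ≈ 17.411 hours.
Remaining = 48.6 × (1/2)^(69.4/17.411) = 48.6 × (1/2)^3.9859 ≈ 3.0673 kBq.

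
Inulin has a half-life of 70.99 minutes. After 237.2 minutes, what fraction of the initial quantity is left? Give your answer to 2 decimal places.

0.10

n = 237.2/70.99 ≈ 3.3413 half-lives.
Fraction remaining = (1/2)^3.3413 ≈ 0.098665.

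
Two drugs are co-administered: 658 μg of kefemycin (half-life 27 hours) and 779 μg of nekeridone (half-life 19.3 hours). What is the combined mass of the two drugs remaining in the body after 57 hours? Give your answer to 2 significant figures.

kefemycin: 658 × (1/2)^(57/27) = 658 × (1/2)^2.1111 ≈ 152.31 μg.
nekeridone: 779 × (1/2)^(57/19.3) = 779 × (1/2)^2.9534 ≈ 100.57 μg.
Total = 152.31 + 100.57 ≈ 252.88 μg.

250 μg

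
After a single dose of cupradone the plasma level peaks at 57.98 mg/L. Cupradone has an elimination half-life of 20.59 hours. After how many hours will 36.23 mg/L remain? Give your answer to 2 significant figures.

14 hours

Fraction remaining = 36.23/57.98 ≈ 0.62487.
n = log₂(57.98/36.23) = ln(1.6003)/ln 2 ≈ 0.67837 half-lives.
t = n × t½ = 0.67837 × 20.59 ≈ 13.968 hours.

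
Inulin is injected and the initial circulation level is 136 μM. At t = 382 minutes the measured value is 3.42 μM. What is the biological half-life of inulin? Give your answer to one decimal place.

71.9 minutes

A/A₀ = 3.42/136 ≈ 0.025147.
n = log₂(39.766) ≈ 5.3135 half-lives elapsed in 382 minutes.
t½ = 382/5.3135 ≈ 71.893 minutes.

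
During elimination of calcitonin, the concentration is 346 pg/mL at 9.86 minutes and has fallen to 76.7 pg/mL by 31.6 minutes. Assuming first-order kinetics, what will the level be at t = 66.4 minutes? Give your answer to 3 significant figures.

6.88 pg/mL

Over Δt = 31.6 − 9.86 = 21.74 minutes, the level fell by a factor of 346/76.7 ≈ 4.5111.
n = log₂(4.5111) ≈ 2.1735 half-lives, so t½ = 21.74/2.1735 ≈ 10.002 minutes.
From t = 31.6 to t = 66.4: 76.7 × (1/2)^((66.4−31.6)/10.002) ≈ 6.878 pg/mL.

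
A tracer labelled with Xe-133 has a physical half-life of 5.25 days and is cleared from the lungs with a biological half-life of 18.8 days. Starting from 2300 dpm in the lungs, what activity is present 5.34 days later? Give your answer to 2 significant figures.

1/t_eff = 1/t_phys + 1/t_biol = 1/5.25 + 1/18.8 = 0.24367 per day.
t_eff = 5.25 × 18.8 / (5.25 + 18.8) ≈ 4.104 days.
Remaining = 2300 × (1/2)^(5.34/4.104) = 2300 × (1/2)^1.3012 ≈ 933.32 dpm.

930 dpm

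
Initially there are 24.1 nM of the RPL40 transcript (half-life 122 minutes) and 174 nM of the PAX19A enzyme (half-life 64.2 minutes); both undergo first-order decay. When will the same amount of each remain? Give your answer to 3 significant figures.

Set 24.1·(1/2)^(t/122) = 174·(1/2)^(t/64.2).
Taking log₂: log₂(24.1/174) = t·(1/122 − 1/64.2).
log₂(0.13851) = -2.852; 1/122 − 1/64.2 = -0.0073796.
t = -2.852 / -0.0073796 ≈ 386.47 minutes.

386 minutes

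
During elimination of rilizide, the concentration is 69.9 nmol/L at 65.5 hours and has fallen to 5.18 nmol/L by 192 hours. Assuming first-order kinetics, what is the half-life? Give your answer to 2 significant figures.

34 hours

Over Δt = 192 − 65.5 = 126.5 hours, the level fell by a factor of 69.9/5.18 ≈ 13.494.
n = log₂(13.494) ≈ 3.7543 half-lives, so t½ = 126.5/3.7543 ≈ 33.695 hours.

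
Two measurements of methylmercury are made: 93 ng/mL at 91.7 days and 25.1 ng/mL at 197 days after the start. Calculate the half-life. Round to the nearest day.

Over Δt = 197 − 91.7 = 105.3 days, the level fell by a factor of 93/25.1 ≈ 3.7052.
n = log₂(3.7052) ≈ 1.8895 half-lives, so t½ = 105.3/1.8895 ≈ 55.728 days.

56 days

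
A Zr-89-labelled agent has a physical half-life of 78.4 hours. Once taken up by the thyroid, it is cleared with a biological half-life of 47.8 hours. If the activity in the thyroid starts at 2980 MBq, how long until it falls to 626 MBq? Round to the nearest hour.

67 hours

1/t_eff = 1/t_phys + 1/t_biol = 1/78.4 + 1/47.8 = 0.033676 per hour.
t_eff = 78.4 × 47.8 / (78.4 + 47.8) ≈ 29.695 hours.
n = log₂(2980/626) ≈ 2.2511; t = 2.2511 × 29.695 ≈ 66.846 hours.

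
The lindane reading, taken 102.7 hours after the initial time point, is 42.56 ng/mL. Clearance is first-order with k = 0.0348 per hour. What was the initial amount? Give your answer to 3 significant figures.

1520 ng/mL

t½ = ln 2 / k = 0.69315 / 0.0348 ≈ 19.918 hours.
Number of half-lives elapsed: n = 102.7/19.918 ≈ 5.1561.
A₀ = A × 2^n = 42.56 × 2^5.1561 = 42.56 × 35.658 ≈ 1517.6 ng/mL.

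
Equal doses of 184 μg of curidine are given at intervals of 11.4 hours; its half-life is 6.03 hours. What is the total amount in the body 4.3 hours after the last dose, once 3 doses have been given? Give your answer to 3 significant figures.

The 3 doses were given 27.1, 15.7, 4.3 hours ago.
Total = 184·(1/2)^(27.1/6.03) + 184·(1/2)^(15.7/6.03) + 184·(1/2)^(4.3/6.03)
      = 8.1645 + 30.272 + 112.24 ≈ 150.68 μg.

151 μg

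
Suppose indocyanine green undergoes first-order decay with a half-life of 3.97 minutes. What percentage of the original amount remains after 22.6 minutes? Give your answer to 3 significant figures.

1.93%

n = 22.6/3.97 ≈ 5.6927 half-lives.
Fraction remaining = (1/2)^5.6927 ≈ 0.019334, i.e. 1.9334%.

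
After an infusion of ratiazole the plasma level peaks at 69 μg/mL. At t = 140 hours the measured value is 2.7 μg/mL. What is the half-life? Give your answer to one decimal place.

A/A₀ = 2.7/69 ≈ 0.03913.
n = log₂(25.556) ≈ 4.6756 half-lives elapsed in 140 hours.
t½ = 140/4.6756 ≈ 29.943 hours.

29.9 hours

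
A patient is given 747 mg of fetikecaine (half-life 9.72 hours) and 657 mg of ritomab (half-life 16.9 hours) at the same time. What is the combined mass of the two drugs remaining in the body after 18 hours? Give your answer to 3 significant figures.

fetikecaine: 747 × (1/2)^(18/9.72) = 747 × (1/2)^1.8519 ≈ 206.95 mg.
ritomab: 657 × (1/2)^(18/16.9) = 657 × (1/2)^1.0651 ≈ 314.01 mg.
Total = 206.95 + 314.01 ≈ 520.96 mg.

521 mg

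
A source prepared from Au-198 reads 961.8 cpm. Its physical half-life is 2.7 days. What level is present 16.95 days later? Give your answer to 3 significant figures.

12.4 cpm

Number of half-lives: n = 16.95/2.7 ≈ 6.2778.
Remaining = 961.8 × (1/2)^6.2778 = 961.8 × 0.012888 ≈ 12.396 cpm.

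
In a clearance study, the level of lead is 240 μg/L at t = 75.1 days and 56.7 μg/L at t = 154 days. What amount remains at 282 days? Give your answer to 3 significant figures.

Over Δt = 154 − 75.1 = 78.9 days, the level fell by a factor of 240/56.7 ≈ 4.2328.
n = log₂(4.2328) ≈ 2.0816 half-lives, so t½ = 78.9/2.0816 ≈ 37.903 days.
From t = 154 to t = 282: 56.7 × (1/2)^((282−154)/37.903) ≈ 5.4576 μg/L.

5.46 μg/L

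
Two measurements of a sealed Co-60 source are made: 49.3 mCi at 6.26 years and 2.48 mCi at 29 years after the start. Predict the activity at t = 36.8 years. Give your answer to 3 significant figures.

Over Δt = 29 − 6.26 = 22.74 years, the level fell by a factor of 49.3/2.48 ≈ 19.879.
n = log₂(19.879) ≈ 4.3132 half-lives, so t½ = 22.74/4.3132 ≈ 5.2722 years.
From t = 29 to t = 36.8: 2.48 × (1/2)^((36.8−29)/5.2722) ≈ 0.88939 mCi.

0.889 mCi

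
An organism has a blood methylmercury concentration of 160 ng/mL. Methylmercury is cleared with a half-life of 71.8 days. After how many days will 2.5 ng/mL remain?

2.5/160 = 1/64, so 6 half-lives have elapsed.
t = 6 × 71.8 = 430.8 days.

430.8 days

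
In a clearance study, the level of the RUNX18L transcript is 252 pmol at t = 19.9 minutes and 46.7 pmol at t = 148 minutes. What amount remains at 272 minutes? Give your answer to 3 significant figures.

Over Δt = 148 − 19.9 = 128.1 minutes, the level fell by a factor of 252/46.7 ≈ 5.3961.
n = log₂(5.3961) ≈ 2.4319 half-lives, so t½ = 128.1/2.4319 ≈ 52.674 minutes.
From t = 148 to t = 272: 46.7 × (1/2)^((272−148)/52.674) ≈ 9.1341 pmol.

9.13 pmol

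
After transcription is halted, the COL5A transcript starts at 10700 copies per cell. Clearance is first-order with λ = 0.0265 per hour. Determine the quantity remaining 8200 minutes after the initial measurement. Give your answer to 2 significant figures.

t½ = ln 2 / λ = 0.69315 / 0.0265 ≈ 26.156 hours.
Convert the elapsed time: 8200 minutes = 136.667 hours.
Number of half-lives: n = 136.667/26.156 ≈ 5.225.
Remaining = 10700 × (1/2)^5.225 = 10700 × 0.026738 ≈ 286.1 copies per cell.

290 copies per cell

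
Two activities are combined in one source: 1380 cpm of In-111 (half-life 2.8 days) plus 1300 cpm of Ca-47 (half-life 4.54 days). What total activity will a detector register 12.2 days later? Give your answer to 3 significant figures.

269 cpm

In-111: 1380 × (1/2)^(12.2/2.8) = 1380 × (1/2)^4.3571 ≈ 67.336 cpm.
Ca-47: 1300 × (1/2)^(12.2/4.54) = 1300 × (1/2)^2.6872 ≈ 201.84 cpm.
Total = 67.336 + 201.84 ≈ 269.18 cpm.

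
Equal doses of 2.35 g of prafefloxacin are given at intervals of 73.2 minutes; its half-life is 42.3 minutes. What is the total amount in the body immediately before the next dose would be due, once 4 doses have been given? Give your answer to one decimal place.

1.0 g

The 4 doses were given 292.8, 219.6, 146.4, 73.2 minutes ago.
Total = 2.35·(1/2)^(292.8/42.3) + 2.35·(1/2)^(219.6/42.3) + 2.35·(1/2)^(146.4/42.3) + 2.35·(1/2)^(73.2/42.3)
      = 0.019379 + 0.064309 + 0.21341 + 0.70817 ≈ 1.0053 g.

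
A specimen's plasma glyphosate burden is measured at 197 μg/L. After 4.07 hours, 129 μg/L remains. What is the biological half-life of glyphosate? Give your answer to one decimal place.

6.7 hours

A/A₀ = 129/197 ≈ 0.65482.
n = log₂(1.5271) ≈ 0.61082 half-lives elapsed in 4.07 hours.
t½ = 4.07/0.61082 ≈ 6.6631 hours.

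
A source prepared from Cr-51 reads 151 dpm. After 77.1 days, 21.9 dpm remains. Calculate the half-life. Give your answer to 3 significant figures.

A/A₀ = 21.9/151 ≈ 0.14503.
n = log₂(6.895) ≈ 2.7855 half-lives elapsed in 77.1 days.
t½ = 77.1/2.7855 ≈ 27.679 days.

27.7 days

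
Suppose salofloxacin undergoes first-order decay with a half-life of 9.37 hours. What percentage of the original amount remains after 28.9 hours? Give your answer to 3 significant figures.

n = 28.9/9.37 ≈ 3.0843 half-lives.
Fraction remaining = (1/2)^3.0843 ≈ 0.1179, i.e. 11.79%.

11.8%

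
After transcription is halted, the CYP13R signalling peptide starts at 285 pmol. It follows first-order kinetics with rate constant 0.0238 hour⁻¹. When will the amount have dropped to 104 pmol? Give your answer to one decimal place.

42.4 hours

t½ = ln 2 / λ = 0.69315 / 0.0238 ≈ 29.124 hours.
Fraction remaining = 104/285 ≈ 0.36491.
n = log₂(285/104) = ln(2.7404)/ln 2 ≈ 1.4544 half-lives.
t = n × t½ = 1.4544 × 29.124 ≈ 42.357 hours.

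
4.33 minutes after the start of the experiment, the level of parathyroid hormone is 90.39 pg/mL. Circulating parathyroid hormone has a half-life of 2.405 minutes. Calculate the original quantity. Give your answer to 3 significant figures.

315 pg/mL

Number of half-lives elapsed: n = 4.33/2.405 ≈ 1.8004.
A₀ = A × 2^n = 90.39 × 2^1.8004 = 90.39 × 3.4832 ≈ 314.85 pg/mL.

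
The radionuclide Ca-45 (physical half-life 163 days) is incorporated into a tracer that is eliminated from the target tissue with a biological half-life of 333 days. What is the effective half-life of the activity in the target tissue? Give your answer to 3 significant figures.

109 days

1/t_eff = 1/t_phys + 1/t_biol = 1/163 + 1/333 = 0.009138 per day.
t_eff = 163 × 333 / (163 + 333) ≈ 109.43 days.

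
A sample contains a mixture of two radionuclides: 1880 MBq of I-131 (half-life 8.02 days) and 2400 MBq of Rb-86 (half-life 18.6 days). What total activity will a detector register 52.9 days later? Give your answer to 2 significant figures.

I-131: 1880 × (1/2)^(52.9/8.02) = 1880 × (1/2)^6.596 ≈ 19.434 MBq.
Rb-86: 2400 × (1/2)^(52.9/18.6) = 2400 × (1/2)^2.8441 ≈ 334.24 MBq.
Total = 19.434 + 334.24 ≈ 353.67 MBq.

350 MBq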